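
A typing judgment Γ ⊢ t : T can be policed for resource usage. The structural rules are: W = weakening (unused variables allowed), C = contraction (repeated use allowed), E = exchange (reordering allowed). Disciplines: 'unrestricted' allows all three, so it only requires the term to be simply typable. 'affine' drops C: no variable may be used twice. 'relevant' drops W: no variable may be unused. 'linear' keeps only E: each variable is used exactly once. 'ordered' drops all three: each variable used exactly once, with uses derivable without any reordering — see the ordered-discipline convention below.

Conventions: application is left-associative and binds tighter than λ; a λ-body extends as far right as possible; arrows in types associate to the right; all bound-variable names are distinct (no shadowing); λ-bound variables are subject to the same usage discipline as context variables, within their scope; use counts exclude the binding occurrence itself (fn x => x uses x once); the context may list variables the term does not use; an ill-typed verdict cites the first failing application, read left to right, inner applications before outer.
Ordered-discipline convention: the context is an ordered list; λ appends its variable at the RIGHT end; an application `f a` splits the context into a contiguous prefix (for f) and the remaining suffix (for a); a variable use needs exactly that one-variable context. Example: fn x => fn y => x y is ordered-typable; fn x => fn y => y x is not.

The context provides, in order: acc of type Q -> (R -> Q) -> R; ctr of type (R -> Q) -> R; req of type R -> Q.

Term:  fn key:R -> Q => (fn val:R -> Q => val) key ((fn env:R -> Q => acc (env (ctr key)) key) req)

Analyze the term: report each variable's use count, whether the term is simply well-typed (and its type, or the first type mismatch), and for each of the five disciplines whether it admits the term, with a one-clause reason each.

variable uses: acc ×1, ctr ×1, req ×1, key (bound) ×3, val (bound) ×1, env (bound) ×1
use order (left to right): val, key, acc, env, ctr, key, key, req
typing: the term checks, with type (R -> Q) -> Q
ordered: ✗, needs contraction — key ×3
linear: ✗, needs contraction — key ×3
affine: ✗, needs contraction — key ×3
relevant: ✓, acc, ctr, req, key, val, env: all used, weakening unneeded
unrestricted: ✓, simply typable at (R -> Q) -> Q; W, C, E all held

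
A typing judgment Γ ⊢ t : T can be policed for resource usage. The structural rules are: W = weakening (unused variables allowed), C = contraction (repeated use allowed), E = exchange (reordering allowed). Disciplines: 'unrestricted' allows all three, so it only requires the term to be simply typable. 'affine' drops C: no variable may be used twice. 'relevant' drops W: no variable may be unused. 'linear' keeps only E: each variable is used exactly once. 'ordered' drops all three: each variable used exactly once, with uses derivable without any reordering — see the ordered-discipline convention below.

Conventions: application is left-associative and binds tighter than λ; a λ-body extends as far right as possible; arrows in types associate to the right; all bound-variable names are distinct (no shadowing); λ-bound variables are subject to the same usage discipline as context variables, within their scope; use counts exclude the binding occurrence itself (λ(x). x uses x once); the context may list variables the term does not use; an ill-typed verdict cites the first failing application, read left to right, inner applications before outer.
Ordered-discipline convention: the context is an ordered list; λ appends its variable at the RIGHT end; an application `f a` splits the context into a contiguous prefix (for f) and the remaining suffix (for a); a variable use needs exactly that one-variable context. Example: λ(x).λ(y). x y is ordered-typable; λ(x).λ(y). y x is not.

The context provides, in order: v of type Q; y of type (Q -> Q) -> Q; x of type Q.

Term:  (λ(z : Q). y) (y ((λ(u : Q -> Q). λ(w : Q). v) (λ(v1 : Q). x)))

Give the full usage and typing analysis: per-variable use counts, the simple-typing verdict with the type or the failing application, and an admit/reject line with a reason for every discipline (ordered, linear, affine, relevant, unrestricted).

use counts: v=1, y=2, x=1, z (bound)=0, u (bound)=0, w (bound)=0, v1 (bound)=0
left-to-right use order: y, y, v, x
typing: well-typed at (Q -> Q) -> Q
ordered: ✗, repeated use of y ×2; needs weakening: z, u, w, v1 unused
linear: ✗, repeated use of y ×2; needs weakening: z, u, w, v1 unused
affine: ✗, repeated use of y ×2
relevant: ✗, needs weakening: z, u, w, v1 unused
unrestricted: ✓, simply typable at (Q -> Q) -> Q; W, C, E all held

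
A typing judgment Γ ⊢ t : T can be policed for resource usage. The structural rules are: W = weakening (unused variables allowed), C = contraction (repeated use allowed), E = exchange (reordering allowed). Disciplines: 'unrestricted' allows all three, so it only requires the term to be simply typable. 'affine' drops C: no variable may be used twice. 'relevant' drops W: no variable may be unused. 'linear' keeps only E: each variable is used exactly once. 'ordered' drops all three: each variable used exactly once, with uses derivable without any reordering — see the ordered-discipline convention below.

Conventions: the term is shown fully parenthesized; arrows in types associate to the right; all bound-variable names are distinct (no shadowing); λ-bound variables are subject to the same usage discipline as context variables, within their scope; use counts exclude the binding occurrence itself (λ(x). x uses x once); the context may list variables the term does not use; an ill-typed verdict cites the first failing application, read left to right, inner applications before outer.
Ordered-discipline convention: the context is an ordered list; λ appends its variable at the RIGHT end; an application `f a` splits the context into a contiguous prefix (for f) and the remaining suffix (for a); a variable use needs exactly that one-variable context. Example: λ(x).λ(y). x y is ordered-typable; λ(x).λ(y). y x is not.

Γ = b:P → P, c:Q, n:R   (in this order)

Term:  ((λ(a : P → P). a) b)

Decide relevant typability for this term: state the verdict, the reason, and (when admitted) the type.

no — c, n never used (weakening)
counts: b ×1, c ×0, n ×0, a [bound] ×1
uses in reading order: a, b
typing: well-typed — term : P → P
all disciplines: ordered ✗ · linear ✗ · affine ✓ · relevant ✗ · unrestricted ✓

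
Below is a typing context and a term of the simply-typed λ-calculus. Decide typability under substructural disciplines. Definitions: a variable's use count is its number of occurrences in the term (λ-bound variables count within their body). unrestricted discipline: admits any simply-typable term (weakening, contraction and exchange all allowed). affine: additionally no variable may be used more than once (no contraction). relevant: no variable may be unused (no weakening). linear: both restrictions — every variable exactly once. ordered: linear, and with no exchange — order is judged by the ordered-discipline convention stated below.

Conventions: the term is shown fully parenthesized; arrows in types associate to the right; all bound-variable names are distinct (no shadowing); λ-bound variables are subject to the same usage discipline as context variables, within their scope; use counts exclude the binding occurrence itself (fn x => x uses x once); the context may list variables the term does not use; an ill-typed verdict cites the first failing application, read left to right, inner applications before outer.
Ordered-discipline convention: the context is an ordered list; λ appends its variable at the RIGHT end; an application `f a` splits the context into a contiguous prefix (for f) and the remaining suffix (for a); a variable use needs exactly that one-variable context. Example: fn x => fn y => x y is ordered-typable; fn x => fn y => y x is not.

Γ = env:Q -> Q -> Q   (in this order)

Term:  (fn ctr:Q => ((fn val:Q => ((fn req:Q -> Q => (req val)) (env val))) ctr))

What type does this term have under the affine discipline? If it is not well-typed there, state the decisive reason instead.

not well-typed under affine — uses contraction: val ×2
use counts: env: 1×; ctr (bound): 1×; val (bound): 2×; req (bound): 1×
left-to-right use order: req, val, env, val, ctr
typing: ✓ — Q -> Q
per-discipline verdicts: ordered ✗ · linear ✗ · affine ✗ · relevant ✓ · unrestricted ✓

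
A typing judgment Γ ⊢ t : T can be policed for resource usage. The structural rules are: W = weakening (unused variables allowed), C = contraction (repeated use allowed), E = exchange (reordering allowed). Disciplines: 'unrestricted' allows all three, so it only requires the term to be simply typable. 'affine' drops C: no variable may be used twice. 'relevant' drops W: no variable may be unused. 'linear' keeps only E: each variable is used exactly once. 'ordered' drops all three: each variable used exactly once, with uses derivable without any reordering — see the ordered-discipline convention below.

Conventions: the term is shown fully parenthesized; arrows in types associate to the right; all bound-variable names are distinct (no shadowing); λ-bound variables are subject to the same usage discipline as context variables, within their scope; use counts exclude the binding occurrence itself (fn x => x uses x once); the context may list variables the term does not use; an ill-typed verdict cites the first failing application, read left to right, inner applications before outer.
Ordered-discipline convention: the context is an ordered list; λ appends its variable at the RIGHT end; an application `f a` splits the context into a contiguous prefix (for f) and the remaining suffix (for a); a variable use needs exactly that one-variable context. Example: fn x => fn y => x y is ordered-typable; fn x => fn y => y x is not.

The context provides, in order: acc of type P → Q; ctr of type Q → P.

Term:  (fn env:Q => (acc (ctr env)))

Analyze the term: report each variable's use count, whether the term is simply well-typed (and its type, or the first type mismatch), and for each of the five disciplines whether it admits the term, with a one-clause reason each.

counts: acc=1, ctr=1, env [bound]=1
order of uses: acc, ctr, env
typing: well-typed at Q → Q
ordered: ✓, one use each (acc, ctr, env); ordered split holds
linear: ✓, acc, ctr, env: one use apiece
affine: ✓, at most one use each (acc, ctr, env)
relevant: ✓, at least one use each (acc, ctr, env)
unrestricted: ✓, well-typed at Q → Q; no restrictions here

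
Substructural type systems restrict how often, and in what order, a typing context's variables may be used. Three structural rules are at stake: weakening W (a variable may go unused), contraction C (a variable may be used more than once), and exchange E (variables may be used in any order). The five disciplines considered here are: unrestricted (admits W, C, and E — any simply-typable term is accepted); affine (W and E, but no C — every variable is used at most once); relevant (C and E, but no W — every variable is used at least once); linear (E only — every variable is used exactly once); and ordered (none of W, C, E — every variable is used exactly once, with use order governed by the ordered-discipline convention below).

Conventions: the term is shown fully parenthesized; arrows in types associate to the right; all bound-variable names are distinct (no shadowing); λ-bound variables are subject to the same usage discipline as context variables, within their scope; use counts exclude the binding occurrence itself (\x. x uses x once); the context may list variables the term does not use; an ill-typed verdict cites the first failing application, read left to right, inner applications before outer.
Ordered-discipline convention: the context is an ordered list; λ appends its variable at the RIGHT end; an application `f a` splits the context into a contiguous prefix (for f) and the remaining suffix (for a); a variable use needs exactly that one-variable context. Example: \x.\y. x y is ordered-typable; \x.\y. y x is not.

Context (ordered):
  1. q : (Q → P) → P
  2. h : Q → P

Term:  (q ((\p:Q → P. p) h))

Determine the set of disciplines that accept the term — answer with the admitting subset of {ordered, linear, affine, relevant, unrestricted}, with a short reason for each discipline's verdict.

admitting disciplines: ordered, linear, affine, relevant, unrestricted
use counts: q ×1, h ×1, p (λ-bound) ×1
uses in reading order: q, p, h
typing: well-typed — term : P
ordered ✓ (single-use (q, h, p), ordered derivation ok)
linear ✓ (exactly-once usage across q, h, p)
affine ✓ (none of q, h, p used more than once)
relevant ✓ (none of q, h, p goes unused)
unrestricted ✓ (type-checks (P) and nothing is barred)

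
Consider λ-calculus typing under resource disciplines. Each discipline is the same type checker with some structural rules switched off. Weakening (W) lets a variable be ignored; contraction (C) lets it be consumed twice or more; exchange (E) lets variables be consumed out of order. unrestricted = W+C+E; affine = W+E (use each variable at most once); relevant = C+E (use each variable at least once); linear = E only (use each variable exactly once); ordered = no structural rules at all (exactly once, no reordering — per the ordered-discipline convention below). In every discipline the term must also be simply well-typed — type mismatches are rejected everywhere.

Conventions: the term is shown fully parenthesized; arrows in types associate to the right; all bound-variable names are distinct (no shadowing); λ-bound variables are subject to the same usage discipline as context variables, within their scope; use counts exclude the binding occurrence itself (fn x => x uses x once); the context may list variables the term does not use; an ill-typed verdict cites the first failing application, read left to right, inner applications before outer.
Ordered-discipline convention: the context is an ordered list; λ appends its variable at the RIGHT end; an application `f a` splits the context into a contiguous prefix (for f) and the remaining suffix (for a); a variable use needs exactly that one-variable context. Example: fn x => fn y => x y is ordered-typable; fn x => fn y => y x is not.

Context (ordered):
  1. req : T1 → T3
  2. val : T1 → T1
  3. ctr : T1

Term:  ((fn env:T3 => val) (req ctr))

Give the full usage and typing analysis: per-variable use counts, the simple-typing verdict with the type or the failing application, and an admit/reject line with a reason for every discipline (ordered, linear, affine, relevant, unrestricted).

variable uses: req: 1; val: 1; ctr: 1; env [bound]: 0
use order (left to right): val, req, ctr
typing: the term checks, with type T1 → T1
ordered ✗ (needs weakening: env unused)
linear ✗ (needs weakening: env unused)
affine ✓ (no duplicate uses among req, val, ctr, env)
relevant ✗ (needs weakening: env unused)
unrestricted ✓ (well-typed at T1 → T1; no restrictions here)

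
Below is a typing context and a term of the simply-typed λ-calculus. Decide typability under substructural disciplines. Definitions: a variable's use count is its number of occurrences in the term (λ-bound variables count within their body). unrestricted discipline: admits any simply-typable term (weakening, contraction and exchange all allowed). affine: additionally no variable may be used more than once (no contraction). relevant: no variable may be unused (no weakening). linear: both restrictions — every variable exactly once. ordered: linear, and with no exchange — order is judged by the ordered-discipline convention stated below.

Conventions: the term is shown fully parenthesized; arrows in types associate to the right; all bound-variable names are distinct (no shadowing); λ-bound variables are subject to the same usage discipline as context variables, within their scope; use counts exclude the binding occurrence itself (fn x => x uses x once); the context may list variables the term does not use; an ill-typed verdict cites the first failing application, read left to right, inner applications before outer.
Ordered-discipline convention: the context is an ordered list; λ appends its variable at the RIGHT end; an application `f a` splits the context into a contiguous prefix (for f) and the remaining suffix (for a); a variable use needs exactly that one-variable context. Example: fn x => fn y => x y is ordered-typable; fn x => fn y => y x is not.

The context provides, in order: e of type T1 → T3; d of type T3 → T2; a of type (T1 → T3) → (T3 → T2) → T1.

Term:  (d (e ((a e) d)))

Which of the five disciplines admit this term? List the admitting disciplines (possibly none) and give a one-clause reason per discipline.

admitted in: relevant, unrestricted
usage: e: 2; d: 2; a: 1
uses in reading order: d, e, a, e, d
typing: well-typed at T2
ordered: ✗, e ×2, d ×2 used more than once (contraction)
linear: ✗, e ×2, d ×2 used more than once (contraction)
affine: ✗, e ×2, d ×2 used more than once (contraction)
relevant: ✓, every one of e, d, a appears
unrestricted: ✓, type-checks (T2) and nothing is barred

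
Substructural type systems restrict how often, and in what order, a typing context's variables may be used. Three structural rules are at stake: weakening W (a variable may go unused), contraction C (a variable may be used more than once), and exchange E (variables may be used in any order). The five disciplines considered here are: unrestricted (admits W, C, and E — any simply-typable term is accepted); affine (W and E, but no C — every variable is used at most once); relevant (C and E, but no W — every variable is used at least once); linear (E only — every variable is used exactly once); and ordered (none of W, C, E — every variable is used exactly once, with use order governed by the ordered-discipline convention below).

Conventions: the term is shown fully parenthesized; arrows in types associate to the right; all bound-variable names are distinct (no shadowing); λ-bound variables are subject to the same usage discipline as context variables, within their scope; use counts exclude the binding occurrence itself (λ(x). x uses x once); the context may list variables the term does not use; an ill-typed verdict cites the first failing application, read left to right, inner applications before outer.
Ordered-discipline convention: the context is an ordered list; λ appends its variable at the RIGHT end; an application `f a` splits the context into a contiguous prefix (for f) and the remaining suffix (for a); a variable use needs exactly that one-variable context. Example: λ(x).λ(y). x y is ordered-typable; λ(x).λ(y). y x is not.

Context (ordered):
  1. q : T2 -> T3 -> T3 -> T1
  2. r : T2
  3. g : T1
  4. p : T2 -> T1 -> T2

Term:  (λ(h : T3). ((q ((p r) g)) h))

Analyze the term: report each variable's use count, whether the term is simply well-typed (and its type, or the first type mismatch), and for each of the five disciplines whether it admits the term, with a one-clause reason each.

counts: q=1; r=1; g=1; p=1; h (λ-bound)=1
uses in reading order: q, p, r, g, h
typing: well-typed — term : T3 -> T3 -> T1
ordered: ✗, needs exchange: uses follow q, p, r, g, h
linear: ✓, each of q, r, g, p, h used exactly once
affine: ✓, no duplicate uses among q, r, g, p, h
relevant: ✓, q, r, g, p, h: all used, weakening unneeded
unrestricted: ✓, well-typed at T3 -> T3 -> T1; no restrictions here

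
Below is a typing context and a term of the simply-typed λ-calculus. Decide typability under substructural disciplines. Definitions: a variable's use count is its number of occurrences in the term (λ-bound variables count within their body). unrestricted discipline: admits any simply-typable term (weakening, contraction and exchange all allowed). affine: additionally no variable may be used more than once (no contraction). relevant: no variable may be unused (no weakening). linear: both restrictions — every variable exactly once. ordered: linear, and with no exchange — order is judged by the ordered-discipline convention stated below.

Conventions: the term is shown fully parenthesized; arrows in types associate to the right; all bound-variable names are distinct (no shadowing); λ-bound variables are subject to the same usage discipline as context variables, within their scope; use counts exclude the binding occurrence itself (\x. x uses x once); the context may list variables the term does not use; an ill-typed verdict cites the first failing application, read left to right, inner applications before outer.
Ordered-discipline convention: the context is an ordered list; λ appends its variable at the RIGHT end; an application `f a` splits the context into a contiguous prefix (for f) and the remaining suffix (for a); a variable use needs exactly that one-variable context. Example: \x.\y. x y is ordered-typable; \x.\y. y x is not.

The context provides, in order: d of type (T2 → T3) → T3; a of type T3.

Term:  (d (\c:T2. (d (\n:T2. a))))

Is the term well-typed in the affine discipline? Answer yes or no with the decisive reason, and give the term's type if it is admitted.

no — uses contraction: d ×2
use counts: d: 2, a: 1, c (λ-bound): 0, n (λ-bound): 0
uses in reading order: d, d, a
typing: the term checks, with type T3
summary: ordered ✗ · linear ✗ · affine ✗ · relevant ✗ · unrestricted ✓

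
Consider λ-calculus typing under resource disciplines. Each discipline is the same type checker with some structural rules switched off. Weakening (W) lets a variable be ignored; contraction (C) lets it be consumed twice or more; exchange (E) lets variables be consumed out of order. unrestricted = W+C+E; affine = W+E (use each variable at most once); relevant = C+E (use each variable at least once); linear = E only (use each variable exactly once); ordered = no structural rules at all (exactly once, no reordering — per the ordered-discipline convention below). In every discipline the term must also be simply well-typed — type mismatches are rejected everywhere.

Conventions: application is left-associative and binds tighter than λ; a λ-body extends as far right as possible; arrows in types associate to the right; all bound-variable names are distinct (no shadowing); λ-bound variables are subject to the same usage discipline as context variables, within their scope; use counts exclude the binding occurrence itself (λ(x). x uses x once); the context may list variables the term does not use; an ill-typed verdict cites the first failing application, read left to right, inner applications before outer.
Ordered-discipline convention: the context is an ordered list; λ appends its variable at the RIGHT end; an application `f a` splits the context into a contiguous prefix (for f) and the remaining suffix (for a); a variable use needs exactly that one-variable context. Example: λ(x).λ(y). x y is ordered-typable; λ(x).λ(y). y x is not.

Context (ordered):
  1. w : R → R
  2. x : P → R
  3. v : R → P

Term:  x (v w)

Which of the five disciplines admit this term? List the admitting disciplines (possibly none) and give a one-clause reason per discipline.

admitted by: none
variable uses: w=1; x=1; v=1
order of uses: x, v, w
typing: ill-typed: an argument R → R mismatches the expected R
ordered: ✗, the type mismatch rejects it
linear: ✗, not simply typable
affine: ✗, fails simple typing
relevant: ✗, a type mismatch blocks all five
unrestricted: ✗, the type mismatch rejects it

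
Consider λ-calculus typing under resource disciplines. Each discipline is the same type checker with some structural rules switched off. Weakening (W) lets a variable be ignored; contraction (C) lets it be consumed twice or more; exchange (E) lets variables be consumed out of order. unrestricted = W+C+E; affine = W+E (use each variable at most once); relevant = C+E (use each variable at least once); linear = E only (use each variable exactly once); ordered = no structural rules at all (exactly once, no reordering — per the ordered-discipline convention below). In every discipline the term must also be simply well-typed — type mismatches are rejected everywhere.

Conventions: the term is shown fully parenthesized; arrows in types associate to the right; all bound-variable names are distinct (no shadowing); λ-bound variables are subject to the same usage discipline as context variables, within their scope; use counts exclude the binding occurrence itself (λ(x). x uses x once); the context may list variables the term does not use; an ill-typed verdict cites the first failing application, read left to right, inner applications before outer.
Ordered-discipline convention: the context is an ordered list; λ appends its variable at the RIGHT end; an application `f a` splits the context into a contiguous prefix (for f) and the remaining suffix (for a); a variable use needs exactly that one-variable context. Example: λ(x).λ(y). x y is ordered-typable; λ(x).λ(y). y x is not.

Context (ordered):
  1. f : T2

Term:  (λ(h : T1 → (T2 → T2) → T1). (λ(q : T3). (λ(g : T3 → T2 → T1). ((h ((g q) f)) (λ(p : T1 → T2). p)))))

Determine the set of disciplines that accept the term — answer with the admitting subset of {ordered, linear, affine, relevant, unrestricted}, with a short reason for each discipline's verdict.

admitted by: none
variable uses: f ×1; h [bound] ×1; q [bound] ×1; g [bound] ×1; p [bound] ×1
uses in reading order: h, g, q, f, p
typing: ill-typed: an application expects T2 → T2 but receives (T1 → T2) → T1 → T2
ordered ✗ (fails simple typing)
linear ✗ (a type mismatch blocks all five)
affine ✗ (the type mismatch rejects it)
relevant ✗ (not simply typable)
unrestricted ✗ (fails simple typing)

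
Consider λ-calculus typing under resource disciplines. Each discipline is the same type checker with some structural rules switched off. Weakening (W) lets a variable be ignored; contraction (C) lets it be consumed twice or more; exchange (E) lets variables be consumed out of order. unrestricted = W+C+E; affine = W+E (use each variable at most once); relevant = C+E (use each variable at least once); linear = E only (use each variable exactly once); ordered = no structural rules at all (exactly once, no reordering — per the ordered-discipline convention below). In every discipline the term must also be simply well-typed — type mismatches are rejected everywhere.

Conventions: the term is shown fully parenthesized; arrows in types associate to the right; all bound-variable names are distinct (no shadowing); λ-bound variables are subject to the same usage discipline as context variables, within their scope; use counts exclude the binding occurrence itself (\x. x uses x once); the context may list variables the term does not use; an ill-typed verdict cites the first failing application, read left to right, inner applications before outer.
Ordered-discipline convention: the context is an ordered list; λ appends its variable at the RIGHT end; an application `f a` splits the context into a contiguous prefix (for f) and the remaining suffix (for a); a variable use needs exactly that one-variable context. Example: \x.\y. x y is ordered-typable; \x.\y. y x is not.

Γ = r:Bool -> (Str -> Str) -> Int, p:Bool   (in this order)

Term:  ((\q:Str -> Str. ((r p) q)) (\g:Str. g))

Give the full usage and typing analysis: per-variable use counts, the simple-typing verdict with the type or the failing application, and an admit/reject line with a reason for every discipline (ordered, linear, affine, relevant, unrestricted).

variable uses: r ×1, p ×1, q (bound) ×1, g (bound) ×1
use order (left to right): r, p, q, g
typing: well-typed — term : Int
ordered ✓ (r, p, q, g once each; derivable with no W/C/E)
linear ✓ (r, p, q, g: one use apiece)
affine ✓ (no duplicate uses among r, p, q, g)
relevant ✓ (r, p, q, g: all used, weakening unneeded)
unrestricted ✓ (simply typable at Int; W, C, E all held)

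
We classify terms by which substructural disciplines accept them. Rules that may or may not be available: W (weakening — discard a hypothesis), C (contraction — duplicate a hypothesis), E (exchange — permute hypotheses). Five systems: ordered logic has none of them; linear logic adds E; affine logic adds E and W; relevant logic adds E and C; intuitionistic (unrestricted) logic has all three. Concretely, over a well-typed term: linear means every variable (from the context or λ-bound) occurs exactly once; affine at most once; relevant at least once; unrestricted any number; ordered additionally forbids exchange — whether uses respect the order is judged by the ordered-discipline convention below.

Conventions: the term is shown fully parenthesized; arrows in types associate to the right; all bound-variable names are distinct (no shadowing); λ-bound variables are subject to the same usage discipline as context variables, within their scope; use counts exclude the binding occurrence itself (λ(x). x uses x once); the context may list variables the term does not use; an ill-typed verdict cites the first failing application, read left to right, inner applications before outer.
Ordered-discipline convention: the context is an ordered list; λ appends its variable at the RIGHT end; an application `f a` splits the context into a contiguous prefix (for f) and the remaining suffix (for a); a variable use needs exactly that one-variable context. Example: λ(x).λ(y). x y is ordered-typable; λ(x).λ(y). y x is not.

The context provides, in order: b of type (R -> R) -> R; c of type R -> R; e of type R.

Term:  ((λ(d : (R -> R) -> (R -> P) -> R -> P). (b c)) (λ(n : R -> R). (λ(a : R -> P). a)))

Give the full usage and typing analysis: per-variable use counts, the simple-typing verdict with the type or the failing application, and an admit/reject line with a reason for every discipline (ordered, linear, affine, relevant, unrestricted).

use counts: b: 1×, c: 1×, e: 0×, d (λ-bound): 0×, n (λ-bound): 0×, a (λ-bound): 1×
order of uses: b, c, a
typing: the term checks, with type R
ordered: ✗ — e, d, n left unused
linear: ✗ — e, d, n left unused
affine: ✓ — no duplicate uses among b, c, e, d, n, a
relevant: ✗ — e, d, n left unused
unrestricted: ✓ — well-typed at R; no restrictions here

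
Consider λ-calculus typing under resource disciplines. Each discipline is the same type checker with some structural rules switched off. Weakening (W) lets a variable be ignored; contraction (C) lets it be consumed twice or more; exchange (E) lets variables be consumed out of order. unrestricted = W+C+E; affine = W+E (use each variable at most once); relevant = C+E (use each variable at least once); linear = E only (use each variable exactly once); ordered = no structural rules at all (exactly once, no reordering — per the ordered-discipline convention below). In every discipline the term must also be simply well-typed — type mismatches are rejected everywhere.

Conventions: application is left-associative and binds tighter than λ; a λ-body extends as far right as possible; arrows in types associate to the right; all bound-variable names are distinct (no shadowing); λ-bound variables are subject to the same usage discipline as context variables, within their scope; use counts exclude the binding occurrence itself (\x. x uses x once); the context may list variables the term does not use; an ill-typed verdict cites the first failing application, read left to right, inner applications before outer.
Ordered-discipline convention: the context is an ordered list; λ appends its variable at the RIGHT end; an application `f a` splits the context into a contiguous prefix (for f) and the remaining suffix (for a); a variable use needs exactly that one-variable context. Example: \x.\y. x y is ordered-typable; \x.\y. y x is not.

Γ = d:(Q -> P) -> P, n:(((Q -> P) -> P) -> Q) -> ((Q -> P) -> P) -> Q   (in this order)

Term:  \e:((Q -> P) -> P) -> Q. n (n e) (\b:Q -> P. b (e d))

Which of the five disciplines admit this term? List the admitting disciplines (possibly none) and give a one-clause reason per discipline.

admitting disciplines: relevant, unrestricted
variable uses: d: 1; n: 2; e (bound): 2; b (bound): 1
order of uses: n, n, e, b, e, d
typing: ✓ — (((Q -> P) -> P) -> Q) -> Q
ordered: ✗, n ×2, e ×2 used more than once (contraction)
linear: ✗, n ×2, e ×2 used more than once (contraction)
affine: ✗, n ×2, e ×2 used more than once (contraction)
relevant: ✓, d, n, e, b: all used, weakening unneeded
unrestricted: ✓, simply typable at (((Q -> P) -> P) -> Q) -> Q; W, C, E all held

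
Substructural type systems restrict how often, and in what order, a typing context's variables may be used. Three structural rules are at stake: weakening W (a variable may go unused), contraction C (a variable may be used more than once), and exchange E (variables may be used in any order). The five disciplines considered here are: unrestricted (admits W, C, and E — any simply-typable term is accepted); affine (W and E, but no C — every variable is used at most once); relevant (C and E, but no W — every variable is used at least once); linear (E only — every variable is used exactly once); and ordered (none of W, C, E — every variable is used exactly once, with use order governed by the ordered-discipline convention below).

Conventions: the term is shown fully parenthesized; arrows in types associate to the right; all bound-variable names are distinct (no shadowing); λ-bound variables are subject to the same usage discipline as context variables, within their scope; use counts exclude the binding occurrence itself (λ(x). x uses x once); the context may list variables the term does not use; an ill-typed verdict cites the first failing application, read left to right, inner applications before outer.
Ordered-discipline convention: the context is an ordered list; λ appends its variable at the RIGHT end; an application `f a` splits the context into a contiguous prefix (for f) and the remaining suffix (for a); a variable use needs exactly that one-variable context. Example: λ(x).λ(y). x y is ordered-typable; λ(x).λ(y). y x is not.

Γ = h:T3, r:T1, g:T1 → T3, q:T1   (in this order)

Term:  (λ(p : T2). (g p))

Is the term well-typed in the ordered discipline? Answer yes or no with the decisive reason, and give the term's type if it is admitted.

no — the type mismatch rejects it
counts: h: 0×, r: 0×, g: 1×, q: 0×, p (λ-bound): 1×
order of uses: g, p
typing: ill-typed: argument of type T2 where T1 is required
across the five disciplines: ordered ✗, linear ✗, affine ✗, relevant ✗, unrestricted ✗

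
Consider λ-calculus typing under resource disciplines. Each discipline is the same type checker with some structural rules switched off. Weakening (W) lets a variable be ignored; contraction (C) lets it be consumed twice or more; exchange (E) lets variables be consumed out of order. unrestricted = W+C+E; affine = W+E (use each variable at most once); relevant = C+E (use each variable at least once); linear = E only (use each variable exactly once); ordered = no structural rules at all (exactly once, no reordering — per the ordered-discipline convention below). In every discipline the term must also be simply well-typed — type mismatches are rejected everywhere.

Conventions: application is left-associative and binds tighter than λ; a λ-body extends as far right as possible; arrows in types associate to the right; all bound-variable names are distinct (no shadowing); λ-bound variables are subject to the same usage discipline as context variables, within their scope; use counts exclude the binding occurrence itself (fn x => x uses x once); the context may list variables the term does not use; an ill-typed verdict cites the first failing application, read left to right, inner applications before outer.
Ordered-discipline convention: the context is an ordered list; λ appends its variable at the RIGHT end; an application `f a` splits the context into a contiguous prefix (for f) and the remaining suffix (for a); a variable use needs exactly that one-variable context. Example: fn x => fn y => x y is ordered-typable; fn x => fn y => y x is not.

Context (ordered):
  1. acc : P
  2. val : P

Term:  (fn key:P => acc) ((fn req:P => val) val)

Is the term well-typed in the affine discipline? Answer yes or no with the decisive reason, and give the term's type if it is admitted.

no — needs contraction — val ×2
variable uses: acc=1, val=2, key [bound]=0, req [bound]=0
order of uses: acc, val, val
typing: well-typed at P
across the five disciplines: ordered ✗; linear ✗; affine ✗; relevant ✗; unrestricted ✓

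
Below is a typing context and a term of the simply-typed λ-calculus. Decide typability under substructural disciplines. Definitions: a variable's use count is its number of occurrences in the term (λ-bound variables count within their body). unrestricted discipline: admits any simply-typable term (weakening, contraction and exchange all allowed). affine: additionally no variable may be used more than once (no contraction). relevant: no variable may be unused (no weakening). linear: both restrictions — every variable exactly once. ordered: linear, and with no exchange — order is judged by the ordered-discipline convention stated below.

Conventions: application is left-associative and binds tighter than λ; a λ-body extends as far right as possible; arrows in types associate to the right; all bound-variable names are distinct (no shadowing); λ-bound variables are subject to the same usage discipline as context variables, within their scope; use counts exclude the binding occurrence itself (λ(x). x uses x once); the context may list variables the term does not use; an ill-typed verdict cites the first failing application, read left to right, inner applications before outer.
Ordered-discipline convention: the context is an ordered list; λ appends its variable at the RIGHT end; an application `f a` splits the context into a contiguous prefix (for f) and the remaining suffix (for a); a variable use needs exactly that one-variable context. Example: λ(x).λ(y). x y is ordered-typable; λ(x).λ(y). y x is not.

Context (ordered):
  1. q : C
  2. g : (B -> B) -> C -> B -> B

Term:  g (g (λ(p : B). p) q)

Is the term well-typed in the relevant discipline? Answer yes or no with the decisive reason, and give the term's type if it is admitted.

yes — q, g, p: all used, weakening unneeded; term : C -> B -> B
variable uses: q=1; g=2; p (bound)=1
uses in reading order: g, g, p, q
typing: well-typed — term : C -> B -> B
summary: ordered ✗ · linear ✗ · affine ✗ · relevant ✓ · unrestricted ✓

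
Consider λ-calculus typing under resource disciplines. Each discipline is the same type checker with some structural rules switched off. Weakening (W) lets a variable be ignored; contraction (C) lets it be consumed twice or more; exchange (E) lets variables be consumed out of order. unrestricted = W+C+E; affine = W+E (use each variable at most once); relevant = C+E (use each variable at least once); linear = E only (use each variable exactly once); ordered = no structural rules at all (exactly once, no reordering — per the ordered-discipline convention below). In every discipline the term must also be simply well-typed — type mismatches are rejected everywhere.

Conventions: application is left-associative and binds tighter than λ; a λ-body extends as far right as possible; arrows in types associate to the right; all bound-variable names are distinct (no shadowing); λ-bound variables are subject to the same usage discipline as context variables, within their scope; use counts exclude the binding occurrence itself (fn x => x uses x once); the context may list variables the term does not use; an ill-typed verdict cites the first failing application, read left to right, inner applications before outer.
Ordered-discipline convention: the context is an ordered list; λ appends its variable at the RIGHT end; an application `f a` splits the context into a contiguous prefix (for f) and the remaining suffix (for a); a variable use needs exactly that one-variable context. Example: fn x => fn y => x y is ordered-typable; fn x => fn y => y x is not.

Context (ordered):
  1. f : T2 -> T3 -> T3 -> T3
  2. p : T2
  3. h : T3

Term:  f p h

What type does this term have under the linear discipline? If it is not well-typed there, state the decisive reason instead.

term : T3 -> T3
use counts: f: 1×; p: 1×; h: 1×
use order (left to right): f, p, h
typing: the term checks, with type T3 -> T3
summary: ordered ✓ | linear ✓ | affine ✓ | relevant ✓ | unrestricted ✓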